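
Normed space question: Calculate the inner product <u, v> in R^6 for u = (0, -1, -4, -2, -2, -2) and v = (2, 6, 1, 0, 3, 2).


Computing the standard inner product <u, v> = sum u_i * v_i
= 0*2 + -1*6 + -4*1 + -2*0 + -2*3 + -2*2
= 0 + -6 + -4 + 0 + -6 + -4
= -20

-20


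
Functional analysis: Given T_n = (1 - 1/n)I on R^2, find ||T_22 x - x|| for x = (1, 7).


T_22 x - x = (1 - 1/22)x - x = -x/22
||x|| = sqrt(50) = 7.0711
||T_22 x - x|| = ||x||/22 = 7.0711/22 = 0.3214

0.3214


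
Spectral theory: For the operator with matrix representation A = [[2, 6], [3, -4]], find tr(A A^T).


trace(A * A^T) = sum of squares of all entries
= 2^2 + 6^2 + 3^2 + (-4)^2
= 4 + 36 + 9 + 16
= 65

65


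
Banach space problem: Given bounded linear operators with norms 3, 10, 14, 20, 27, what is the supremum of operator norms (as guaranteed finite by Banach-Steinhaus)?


By the Uniform Boundedness Principle, the supremum of norms is finite.
sup_k ||T_k|| = max(3, 10, 14, 20, 27) = 27

27


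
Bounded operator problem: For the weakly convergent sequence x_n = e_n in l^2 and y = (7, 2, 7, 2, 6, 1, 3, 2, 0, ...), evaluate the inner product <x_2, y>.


x_2 = e_2 is the standard basis vector with 1 in position 2.
<x_2, y> = y_2 = 2
As n -> infinity, <x_n, y> -> 0, confirming weak convergence of (x_n) to 0.

2


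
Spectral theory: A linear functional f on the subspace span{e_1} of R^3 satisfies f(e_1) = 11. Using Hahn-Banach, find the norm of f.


The norm of f is given by ||f|| = sup_{||x||=1} |f(x)|.
On span{e_1}, ||e_1|| = 1, so ||f|| = |f(e_1)| / ||e_1||
= |11| / 1 = 11.0000

11.0000


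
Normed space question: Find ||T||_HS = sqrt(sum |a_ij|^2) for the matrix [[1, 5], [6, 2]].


The Hilbert-Schmidt norm is sqrt(sum of squares of all entries).
Sum of squares = 1^2 + 5^2 + 6^2 + 2^2
= 1 + 25 + 36 + 4 = 66
||T||_HS = sqrt(66) = 8.1240

8.1240


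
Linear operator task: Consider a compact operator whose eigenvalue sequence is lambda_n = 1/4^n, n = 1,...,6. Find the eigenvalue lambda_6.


The eigenvalue formula gives lambda_6 = 1/4^6
= 1/4096
= 2.4414e-04

2.4414e-04


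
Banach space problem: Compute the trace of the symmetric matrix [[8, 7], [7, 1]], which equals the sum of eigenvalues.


For a self-adjoint (symmetric) matrix, the eigenvalues are real.
The sum of eigenvalues equals the trace of the matrix.
trace = 8 + 1 = 9

9


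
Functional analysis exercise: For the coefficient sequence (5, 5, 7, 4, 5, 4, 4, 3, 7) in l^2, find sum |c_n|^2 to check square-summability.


sum |c_n|^2 = 5^2 + 5^2 + 7^2 + 4^2 + 5^2 + 4^2 + 4^2 + 3^2 + 7^2
= 25 + 25 + 49 + 16 + 25 + 16 + 16 + 9 + 49
= 230

230


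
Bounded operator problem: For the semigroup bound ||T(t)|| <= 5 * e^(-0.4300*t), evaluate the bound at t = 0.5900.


||T(0.5900)|| <= 5 * exp(-0.4300 * 0.5900)
= 5 * exp(-0.2537)
= 5 * 0.7759
= 3.8796

3.8796


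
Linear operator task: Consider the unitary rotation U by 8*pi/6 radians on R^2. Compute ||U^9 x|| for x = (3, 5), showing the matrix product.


U is a rotation by theta = 8*pi/6
U^9 = rotation by 9*theta = 72*pi/6 = 0*pi/6 (mod 2*pi)
cos(0*pi/6) = 1.0000, sin(0*pi/6) = 0.0000
U^9 x = (1.0000 * 3 - 0.0000 * 5, 0.0000 * 3 + 1.0000 * 5)
= (3.0000, 5.0000)
||U^9 x|| = sqrt(3.0000^2 + 5.0000^2) = sqrt(34.0000) = 5.8310

5.8310


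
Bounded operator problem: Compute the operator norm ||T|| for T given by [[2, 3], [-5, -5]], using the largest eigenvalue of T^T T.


A^T A = [[29, 31], [31, 34]]
trace(A^T A) = 63, det(A^T A) = 25
discriminant = 63^2 - 4*25 = 3869
Largest eigenvalue of A^T A = (trace + sqrt(disc))/2 = 62.6006
||T|| = sqrt(62.6006) = 7.9121

7.9121


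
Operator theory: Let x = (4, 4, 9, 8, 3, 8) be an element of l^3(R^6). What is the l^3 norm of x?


The l^3 norm = (sum |x_i|^3)^(1/3)
Sum of 3th powers = 64 + 64 + 729 + 512 + 27 + 512 = 1908
||x||_3 = (1908)^(1/3) = 12.4030

12.4030


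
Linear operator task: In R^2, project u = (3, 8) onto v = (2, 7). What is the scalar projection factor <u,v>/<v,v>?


Computing <u,v> = 3*2 + 8*7 = 62
Computing <v,v> = 2^2 + 7^2 = 53
Projection coefficient = 62/53 = 1.1698

1.1698


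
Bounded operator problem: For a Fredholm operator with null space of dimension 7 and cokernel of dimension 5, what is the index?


The Fredholm index is defined as ind(T) = dim(ker T) - dim(coker T)
= 7 - 5
= 2

2


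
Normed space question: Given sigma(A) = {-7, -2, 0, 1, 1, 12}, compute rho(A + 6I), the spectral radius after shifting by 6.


Spectrum of A + 6I = {-1, 4, 6, 7, 7, 18}
Spectral radius = max |lambda| over the shifted spectrum
= max(1, 4, 6, 7, 7, 18) = 18

18


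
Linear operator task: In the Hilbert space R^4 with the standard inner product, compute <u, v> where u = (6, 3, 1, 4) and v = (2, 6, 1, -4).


Computing the standard inner product <u, v> = sum u_i * v_i
= 6*2 + 3*6 + 1*1 + 4*-4
= 12 + 18 + 1 + -16
= 15

15


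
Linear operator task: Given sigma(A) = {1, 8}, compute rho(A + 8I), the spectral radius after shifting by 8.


Spectrum of A + 8I = {9, 16}
Spectral radius = max |lambda| over the shifted spectrum
= max(9, 16) = 16

16


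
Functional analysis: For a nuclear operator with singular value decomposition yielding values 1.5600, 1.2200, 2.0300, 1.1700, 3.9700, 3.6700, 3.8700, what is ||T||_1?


The nuclear norm is the sum of all singular values.
||T||_1 = 1.5600 + 1.2200 + 2.0300 + 1.1700 + 3.9700 + 3.6700 + 3.8700
= 17.4900

17.4900


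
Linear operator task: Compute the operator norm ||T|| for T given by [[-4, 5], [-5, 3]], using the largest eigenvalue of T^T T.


A^T A = [[41, -35], [-35, 34]]
trace(A^T A) = 75, det(A^T A) = 169
discriminant = 75^2 - 4*169 = 4949
Largest eigenvalue of A^T A = (trace + sqrt(disc))/2 = 72.6746
||T|| = sqrt(72.6746) = 8.5249

8.5249


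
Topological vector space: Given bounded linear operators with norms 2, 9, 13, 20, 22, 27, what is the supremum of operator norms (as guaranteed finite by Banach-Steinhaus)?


By the Uniform Boundedness Principle, the supremum of norms is finite.
sup_k ||T_k|| = max(2, 9, 13, 20, 22, 27) = 27

27


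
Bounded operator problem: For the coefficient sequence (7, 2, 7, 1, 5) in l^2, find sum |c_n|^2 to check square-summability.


sum |c_n|^2 = 7^2 + 2^2 + 7^2 + 1^2 + 5^2
= 49 + 4 + 49 + 1 + 25
= 128

128


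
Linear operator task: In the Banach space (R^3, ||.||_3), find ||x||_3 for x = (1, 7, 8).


The l^3 norm = (sum |x_i|^3)^(1/3)
Sum of 3th powers = 1 + 343 + 512 = 856
||x||_3 = (856)^(1/3) = 9.4949

9.4949


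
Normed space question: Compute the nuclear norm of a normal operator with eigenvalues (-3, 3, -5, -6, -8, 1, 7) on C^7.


For a normal operator, singular values equal |eigenvalues|.
Trace norm = sum |lambda_i| = 3 + 3 + 5 + 6 + 8 + 1 + 7
= 33

33


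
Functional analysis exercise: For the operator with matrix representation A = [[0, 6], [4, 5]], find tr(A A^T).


trace(A * A^T) = sum of squares of all entries
= 0^2 + 6^2 + 4^2 + 5^2
= 0 + 36 + 16 + 25
= 77

77


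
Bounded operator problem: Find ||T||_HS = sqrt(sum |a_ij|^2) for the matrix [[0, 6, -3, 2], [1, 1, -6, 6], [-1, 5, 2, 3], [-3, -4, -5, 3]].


The Hilbert-Schmidt norm is sqrt(sum of squares of all entries).
Sum of squares = 0^2 + 6^2 + (-3)^2 + 2^2 + 1^2 + 1^2 + (-6)^2 + 6^2 + (-1)^2 + 5^2 + 2^2 + 3^2 + (-3)^2 + (-4)^2 + (-5)^2 + 3^2
= 0 + 36 + 9 + 4 + 1 + 1 + 36 + 36 + 1 + 25 + 4 + 9 + 9 + 16 + 25 + 9 = 221
||T||_HS = sqrt(221) = 14.8661

14.8661


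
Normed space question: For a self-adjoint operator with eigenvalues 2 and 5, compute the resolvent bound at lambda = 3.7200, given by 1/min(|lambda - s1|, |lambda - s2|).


dist(3.7200, {2, 5}) = min(|3.7200 - 2|, |3.7200 - 5|)
= min(1.7200, 1.2800) = 1.2800
Resolvent bound = 1/1.2800 = 0.7813

0.7813


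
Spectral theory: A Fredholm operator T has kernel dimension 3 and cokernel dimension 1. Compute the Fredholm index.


The Fredholm index is defined as ind(T) = dim(ker T) - dim(coker T)
= 3 - 1
= 2

2


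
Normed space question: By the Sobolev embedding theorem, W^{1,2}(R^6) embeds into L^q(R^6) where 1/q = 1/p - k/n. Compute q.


Using the Sobolev embedding formula: 1/q = 1/p - k/n
1/q = 1/2 - 1/6 = 1/3
q = 1/(1/3) = 3

3.0000


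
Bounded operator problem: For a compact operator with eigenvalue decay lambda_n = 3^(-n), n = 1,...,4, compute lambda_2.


The eigenvalue formula gives lambda_2 = 1/3^2
= 1/9
= 0.1111

0.1111


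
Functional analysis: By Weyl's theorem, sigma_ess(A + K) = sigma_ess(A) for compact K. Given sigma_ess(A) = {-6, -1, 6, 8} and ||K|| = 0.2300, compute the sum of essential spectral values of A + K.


By Weyl's theorem, the essential spectrum is invariant under compact perturbations.
sigma_ess(A + K) = sigma_ess(A) = {-6, -1, 6, 8}
Sum = -6 + -1 + 6 + 8 = 7

7


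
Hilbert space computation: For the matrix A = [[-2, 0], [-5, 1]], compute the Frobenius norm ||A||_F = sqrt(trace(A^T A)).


||A||_F^2 = sum a_ij^2
= (-2)^2 + 0^2 + (-5)^2 + 1^2
= 4 + 0 + 25 + 1 = 30
||A||_F = sqrt(30) = 5.4772

5.4772


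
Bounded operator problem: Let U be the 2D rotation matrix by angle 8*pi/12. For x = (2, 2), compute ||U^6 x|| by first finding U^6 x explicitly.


U is a rotation by theta = 8*pi/12
U^6 = rotation by 6*theta = 48*pi/12 = 0*pi/12 (mod 2*pi)
cos(0*pi/12) = 1.0000, sin(0*pi/12) = 0.0000
U^6 x = (1.0000 * 2 - 0.0000 * 2, 0.0000 * 2 + 1.0000 * 2)
= (2.0000, 2.0000)
||U^6 x|| = sqrt(2.0000^2 + 2.0000^2) = sqrt(8.0000) = 2.8284

2.8284


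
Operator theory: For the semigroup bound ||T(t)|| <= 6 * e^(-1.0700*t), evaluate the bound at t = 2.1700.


||T(2.1700)|| <= 6 * exp(-1.0700 * 2.1700)
= 6 * exp(-2.3219)
= 6 * 0.0981
= 0.5885

0.5885


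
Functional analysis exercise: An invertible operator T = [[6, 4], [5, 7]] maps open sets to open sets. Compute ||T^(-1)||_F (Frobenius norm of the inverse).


det(T) = 6*7 - 4*5 = 22
T^(-1) = (1/22) * [[7, -4], [-5, 6]] = [[0.3182, -0.1818], [-0.2273, 0.2727]]
||T^(-1)||_F^2 = 0.3182^2 + (-0.1818)^2 + (-0.2273)^2 + 0.2727^2 = 0.2603
||T^(-1)||_F = sqrt(0.2603) = 0.5102

0.5102


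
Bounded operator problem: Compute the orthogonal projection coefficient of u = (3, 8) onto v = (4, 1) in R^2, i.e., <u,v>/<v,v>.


Computing <u,v> = 3*4 + 8*1 = 20
Computing <v,v> = 4^2 + 1^2 = 17
Projection coefficient = 20/17 = 1.1765

1.1765


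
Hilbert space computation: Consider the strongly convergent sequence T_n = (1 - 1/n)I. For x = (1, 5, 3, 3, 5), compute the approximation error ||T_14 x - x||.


T_14 x - x = (1 - 1/14)x - x = -x/14
||x|| = sqrt(69) = 8.3066
||T_14 x - x|| = ||x||/14 = 8.3066/14 = 0.5933

0.5933


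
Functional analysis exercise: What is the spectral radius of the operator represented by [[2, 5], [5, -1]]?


For a 2x2 matrix, eigenvalues satisfy lambda^2 - (trace)*lambda + det = 0
trace = 2 + -1 = 1
det = 2*-1 - 5*5 = -27
discriminant = 1^2 - 4*(-27) = 109
spectral radius = max |eigenvalue| = 5.7202

5.7202


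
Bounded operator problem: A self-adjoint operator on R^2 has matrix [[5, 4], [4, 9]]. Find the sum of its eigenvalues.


For a self-adjoint (symmetric) matrix, the eigenvalues are real.
The sum of eigenvalues equals the trace of the matrix.
trace = 5 + 9 = 14

14


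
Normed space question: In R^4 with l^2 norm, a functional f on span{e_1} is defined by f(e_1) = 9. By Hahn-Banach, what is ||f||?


The norm of f is given by ||f|| = sup_{||x||=1} |f(x)|.
On span{e_1}, ||e_1|| = 1, so ||f|| = |f(e_1)| / ||e_1||
= |9| / 1 = 9.0000

9.0000


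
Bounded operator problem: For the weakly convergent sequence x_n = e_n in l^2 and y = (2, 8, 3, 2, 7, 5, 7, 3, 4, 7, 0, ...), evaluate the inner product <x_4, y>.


x_4 = e_4 is the standard basis vector with 1 in position 4.
<x_4, y> = y_4 = 2
As n -> infinity, <x_n, y> -> 0, confirming weak convergence of (x_n) to 0.

2


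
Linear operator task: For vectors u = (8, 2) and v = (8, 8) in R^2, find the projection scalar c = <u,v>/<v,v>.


Computing <u,v> = 8*8 + 2*8 = 80
Computing <v,v> = 8^2 + 8^2 = 128
Projection coefficient = 80/128 = 0.6250

0.6250


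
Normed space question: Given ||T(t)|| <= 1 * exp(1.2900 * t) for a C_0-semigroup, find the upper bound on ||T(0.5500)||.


||T(0.5500)|| <= 1 * exp(1.2900 * 0.5500)
= 1 * exp(0.7095)
= 1 * 2.0330
= 2.0330

2.0330


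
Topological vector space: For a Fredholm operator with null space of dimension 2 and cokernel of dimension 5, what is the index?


The Fredholm index is defined as ind(T) = dim(ker T) - dim(coker T)
= 2 - 5
= -3

-3


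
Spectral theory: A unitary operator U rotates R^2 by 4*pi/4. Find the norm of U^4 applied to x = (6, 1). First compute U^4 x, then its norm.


U is a rotation by theta = 4*pi/4
U^4 = rotation by 4*theta = 16*pi/4 = 0*pi/4 (mod 2*pi)
cos(0*pi/4) = 1.0000, sin(0*pi/4) = 0.0000
U^4 x = (1.0000 * 6 - 0.0000 * 1, 0.0000 * 6 + 1.0000 * 1)
= (6.0000, 1.0000)
||U^4 x|| = sqrt(6.0000^2 + 1.0000^2) = sqrt(37.0000) = 6.0828

6.0828


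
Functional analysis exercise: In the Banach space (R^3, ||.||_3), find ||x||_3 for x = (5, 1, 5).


The l^3 norm = (sum |x_i|^3)^(1/3)
Sum of 3th powers = 125 + 1 + 125 = 251
||x||_3 = (251)^(1/3) = 6.3080

6.3080


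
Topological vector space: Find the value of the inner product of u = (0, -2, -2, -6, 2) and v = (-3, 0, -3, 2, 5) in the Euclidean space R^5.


Computing the standard inner product <u, v> = sum u_i * v_i
= 0*-3 + -2*0 + -2*-3 + -6*2 + 2*5
= 0 + 0 + 6 + -12 + 10
= 4

4


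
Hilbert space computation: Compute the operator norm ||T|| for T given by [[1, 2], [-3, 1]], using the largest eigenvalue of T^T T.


A^T A = [[10, -1], [-1, 5]]
trace(A^T A) = 15, det(A^T A) = 49
discriminant = 15^2 - 4*49 = 29
Largest eigenvalue of A^T A = (trace + sqrt(disc))/2 = 10.1926
||T|| = sqrt(10.1926) = 3.1926

3.1926


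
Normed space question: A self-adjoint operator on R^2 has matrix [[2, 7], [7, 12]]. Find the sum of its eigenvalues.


For a self-adjoint (symmetric) matrix, the eigenvalues are real.
The sum of eigenvalues equals the trace of the matrix.
trace = 2 + 12 = 14

14


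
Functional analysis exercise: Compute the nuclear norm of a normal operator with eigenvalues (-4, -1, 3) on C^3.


For a normal operator, singular values equal |eigenvalues|.
Trace norm = sum |lambda_i| = 4 + 1 + 3
= 8

8


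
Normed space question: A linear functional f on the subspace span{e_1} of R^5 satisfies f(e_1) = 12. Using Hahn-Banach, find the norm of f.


The norm of f is given by ||f|| = sup_{||x||=1} |f(x)|.
On span{e_1}, ||e_1|| = 1, so ||f|| = |f(e_1)| / ||e_1||
= |12| / 1 = 12.0000

12.0000


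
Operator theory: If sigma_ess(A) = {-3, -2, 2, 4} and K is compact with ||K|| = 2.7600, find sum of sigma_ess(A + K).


By Weyl's theorem, the essential spectrum is invariant under compact perturbations.
sigma_ess(A + K) = sigma_ess(A) = {-3, -2, 2, 4}
Sum = -3 + -2 + 2 + 4 = 1

1


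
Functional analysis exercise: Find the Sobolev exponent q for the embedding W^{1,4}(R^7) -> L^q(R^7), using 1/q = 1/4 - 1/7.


Using the Sobolev embedding formula: 1/q = 1/p - k/n
1/q = 1/4 - 1/7 = 3/28
q = 1/(3/28) = 28/3 = 9.3333

9.3333


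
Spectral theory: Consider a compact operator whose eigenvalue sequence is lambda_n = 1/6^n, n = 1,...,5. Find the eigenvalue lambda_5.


The eigenvalue formula gives lambda_5 = 1/6^5
= 1/7776
= 1.2860e-04

1.2860e-04


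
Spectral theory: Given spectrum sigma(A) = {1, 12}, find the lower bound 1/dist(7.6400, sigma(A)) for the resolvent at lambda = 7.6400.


dist(7.6400, {1, 12}) = min(|7.6400 - 1|, |7.6400 - 12|)
= min(6.6400, 4.3600) = 4.3600
Resolvent bound = 1/4.3600 = 0.2294

0.2294


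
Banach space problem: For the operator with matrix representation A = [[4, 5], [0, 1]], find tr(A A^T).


trace(A * A^T) = sum of squares of all entries
= 4^2 + 5^2 + 0^2 + 1^2
= 16 + 25 + 0 + 1
= 42

42


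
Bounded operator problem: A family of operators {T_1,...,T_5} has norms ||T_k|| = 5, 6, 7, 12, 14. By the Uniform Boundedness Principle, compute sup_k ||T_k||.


By the Uniform Boundedness Principle, the supremum of norms is finite.
sup_k ||T_k|| = max(5, 6, 7, 12, 14) = 14

14


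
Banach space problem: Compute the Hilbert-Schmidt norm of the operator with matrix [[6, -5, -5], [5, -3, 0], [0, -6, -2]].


The Hilbert-Schmidt norm is sqrt(sum of squares of all entries).
Sum of squares = 6^2 + (-5)^2 + (-5)^2 + 5^2 + (-3)^2 + 0^2 + 0^2 + (-6)^2 + (-2)^2
= 36 + 25 + 25 + 25 + 9 + 0 + 0 + 36 + 4 = 160
||T||_HS = sqrt(160) = 12.6491

12.6491


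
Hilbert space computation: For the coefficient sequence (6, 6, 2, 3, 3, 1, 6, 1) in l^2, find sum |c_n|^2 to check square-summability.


sum |c_n|^2 = 6^2 + 6^2 + 2^2 + 3^2 + 3^2 + 1^2 + 6^2 + 1^2
= 36 + 36 + 4 + 9 + 9 + 1 + 36 + 1
= 132

132


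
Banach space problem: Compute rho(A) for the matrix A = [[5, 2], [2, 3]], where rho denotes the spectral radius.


For a 2x2 matrix, eigenvalues satisfy lambda^2 - (trace)*lambda + det = 0
trace = 5 + 3 = 8
det = 5*3 - 2*2 = 11
discriminant = 8^2 - 4*(11) = 20
spectral radius = max |eigenvalue| = 6.2361

6.2361


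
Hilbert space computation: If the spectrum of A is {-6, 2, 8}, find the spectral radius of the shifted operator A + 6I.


Spectrum of A + 6I = {0, 8, 14}
Spectral radius = max |lambda| over the shifted spectrum
= max(0, 8, 14) = 14

14


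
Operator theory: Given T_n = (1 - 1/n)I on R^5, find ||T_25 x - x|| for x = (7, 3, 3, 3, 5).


T_25 x - x = (1 - 1/25)x - x = -x/25
||x|| = sqrt(101) = 10.0499
||T_25 x - x|| = ||x||/25 = 10.0499/25 = 0.4020

0.4020


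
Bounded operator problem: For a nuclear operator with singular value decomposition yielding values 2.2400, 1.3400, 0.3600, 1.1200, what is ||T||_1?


The nuclear norm is the sum of all singular values.
||T||_1 = 2.2400 + 1.3400 + 0.3600 + 1.1200
= 5.0600

5.0600


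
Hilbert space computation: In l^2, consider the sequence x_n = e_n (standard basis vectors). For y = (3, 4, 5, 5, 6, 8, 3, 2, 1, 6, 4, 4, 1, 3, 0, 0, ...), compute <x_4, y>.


x_4 = e_4 is the standard basis vector with 1 in position 4.
<x_4, y> = y_4 = 5
As n -> infinity, <x_n, y> -> 0, confirming weak convergence of (x_n) to 0.

5


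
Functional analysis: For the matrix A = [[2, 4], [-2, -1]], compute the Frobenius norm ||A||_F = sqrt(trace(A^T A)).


||A||_F^2 = sum a_ij^2
= 2^2 + 4^2 + (-2)^2 + (-1)^2
= 4 + 16 + 4 + 1 = 25
||A||_F = sqrt(25) = 5.0000

5.0000


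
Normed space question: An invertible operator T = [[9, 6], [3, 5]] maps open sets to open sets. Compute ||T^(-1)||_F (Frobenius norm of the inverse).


det(T) = 9*5 - 6*3 = 27
T^(-1) = (1/27) * [[5, -6], [-3, 9]] = [[0.1852, -0.2222], [-0.1111, 0.3333]]
||T^(-1)||_F^2 = 0.1852^2 + (-0.2222)^2 + (-0.1111)^2 + 0.3333^2 = 0.2071
||T^(-1)||_F = sqrt(0.2071) = 0.4551

0.4551


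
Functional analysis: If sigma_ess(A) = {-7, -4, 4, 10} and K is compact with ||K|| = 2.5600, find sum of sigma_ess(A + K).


By Weyl's theorem, the essential spectrum is invariant under compact perturbations.
sigma_ess(A + K) = sigma_ess(A) = {-7, -4, 4, 10}
Sum = -7 + -4 + 4 + 10 = 3

3


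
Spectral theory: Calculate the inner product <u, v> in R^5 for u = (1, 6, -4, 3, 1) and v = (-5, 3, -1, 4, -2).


Computing the standard inner product <u, v> = sum u_i * v_i
= 1*-5 + 6*3 + -4*-1 + 3*4 + 1*-2
= -5 + 18 + 4 + 12 + -2
= 27

27


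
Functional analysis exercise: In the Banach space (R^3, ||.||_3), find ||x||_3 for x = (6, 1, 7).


The l^3 norm = (sum |x_i|^3)^(1/3)
Sum of 3th powers = 216 + 1 + 343 = 560
||x||_3 = (560)^(1/3) = 8.2426

8.2426


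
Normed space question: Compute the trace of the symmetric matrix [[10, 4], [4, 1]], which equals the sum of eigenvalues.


For a self-adjoint (symmetric) matrix, the eigenvalues are real.
The sum of eigenvalues equals the trace of the matrix.
trace = 10 + 1 = 11

11


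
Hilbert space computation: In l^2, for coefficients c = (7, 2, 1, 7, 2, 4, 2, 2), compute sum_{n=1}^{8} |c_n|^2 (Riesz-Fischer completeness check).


sum |c_n|^2 = 7^2 + 2^2 + 1^2 + 7^2 + 2^2 + 4^2 + 2^2 + 2^2
= 49 + 4 + 1 + 49 + 4 + 16 + 4 + 4
= 131

131


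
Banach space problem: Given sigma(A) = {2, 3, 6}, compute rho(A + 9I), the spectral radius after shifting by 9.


Spectrum of A + 9I = {11, 12, 15}
Spectral radius = max |lambda| over the shifted spectrum
= max(11, 12, 15) = 15

15


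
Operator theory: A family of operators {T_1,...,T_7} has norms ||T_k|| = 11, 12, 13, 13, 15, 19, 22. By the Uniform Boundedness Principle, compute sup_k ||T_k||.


By the Uniform Boundedness Principle, the supremum of norms is finite.
sup_k ||T_k|| = max(11, 12, 13, 13, 15, 19, 22) = 22

22


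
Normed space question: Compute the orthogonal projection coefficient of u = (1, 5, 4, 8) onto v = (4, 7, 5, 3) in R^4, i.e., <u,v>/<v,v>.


Computing <u,v> = 1*4 + 5*7 + 4*5 + 8*3 = 83
Computing <v,v> = 4^2 + 7^2 + 5^2 + 3^2 = 99
Projection coefficient = 83/99 = 0.8384

0.8384


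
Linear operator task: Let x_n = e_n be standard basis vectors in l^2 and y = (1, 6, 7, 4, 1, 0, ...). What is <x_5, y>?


x_5 = e_5 is the standard basis vector with 1 in position 5.
<x_5, y> = y_5 = 1
As n -> infinity, <x_n, y> -> 0, confirming weak convergence of (x_n) to 0.

1


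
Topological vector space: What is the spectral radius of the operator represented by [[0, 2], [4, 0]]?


For a 2x2 matrix, eigenvalues satisfy lambda^2 - (trace)*lambda + det = 0
trace = 0 + 0 = 0
det = 0*0 - 2*4 = -8
discriminant = 0^2 - 4*(-8) = 32
spectral radius = max |eigenvalue| = 2.8284

2.8284


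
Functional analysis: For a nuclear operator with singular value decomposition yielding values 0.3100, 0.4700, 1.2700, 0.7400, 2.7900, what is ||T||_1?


The nuclear norm is the sum of all singular values.
||T||_1 = 0.3100 + 0.4700 + 1.2700 + 0.7400 + 2.7900
= 5.5800

5.5800


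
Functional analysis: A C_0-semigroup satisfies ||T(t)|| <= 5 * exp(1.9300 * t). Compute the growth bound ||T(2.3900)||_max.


||T(2.3900)|| <= 5 * exp(1.9300 * 2.3900)
= 5 * exp(4.6127)
= 5 * 100.7558
= 503.7791

503.7791


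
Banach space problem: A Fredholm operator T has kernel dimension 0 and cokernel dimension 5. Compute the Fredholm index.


The Fredholm index is defined as ind(T) = dim(ker T) - dim(coker T)
= 0 - 5
= -5

-5


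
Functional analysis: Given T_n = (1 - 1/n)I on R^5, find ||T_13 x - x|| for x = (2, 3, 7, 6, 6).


T_13 x - x = (1 - 1/13)x - x = -x/13
||x|| = sqrt(134) = 11.5758
||T_13 x - x|| = ||x||/13 = 11.5758/13 = 0.8904

0.8904


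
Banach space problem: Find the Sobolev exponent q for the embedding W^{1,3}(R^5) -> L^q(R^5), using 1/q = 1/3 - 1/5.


Using the Sobolev embedding formula: 1/q = 1/p - k/n
1/q = 1/3 - 1/5 = 2/15
q = 1/(2/15) = 15/2 = 7.5000

7.5000


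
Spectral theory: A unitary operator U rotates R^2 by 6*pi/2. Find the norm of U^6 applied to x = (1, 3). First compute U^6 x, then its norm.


U is a rotation by theta = 6*pi/2
U^6 = rotation by 6*theta = 36*pi/2 = 0*pi/2 (mod 2*pi)
cos(0*pi/2) = 1.0000, sin(0*pi/2) = 0.0000
U^6 x = (1.0000 * 1 - 0.0000 * 3, 0.0000 * 1 + 1.0000 * 3)
= (1.0000, 3.0000)
||U^6 x|| = sqrt(1.0000^2 + 3.0000^2) = sqrt(10.0000) = 3.1623

3.1623


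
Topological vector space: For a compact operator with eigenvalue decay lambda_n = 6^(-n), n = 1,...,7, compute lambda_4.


The eigenvalue formula gives lambda_4 = 1/6^4
= 1/1296
= 7.7160e-04

7.7160e-04


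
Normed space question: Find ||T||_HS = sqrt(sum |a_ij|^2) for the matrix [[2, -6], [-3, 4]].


The Hilbert-Schmidt norm is sqrt(sum of squares of all entries).
Sum of squares = 2^2 + (-6)^2 + (-3)^2 + 4^2
= 4 + 36 + 9 + 16 = 65
||T||_HS = sqrt(65) = 8.0623

8.0623


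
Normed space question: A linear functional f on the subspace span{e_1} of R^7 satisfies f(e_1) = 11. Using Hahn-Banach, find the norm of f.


The norm of f is given by ||f|| = sup_{||x||=1} |f(x)|.
On span{e_1}, ||e_1|| = 1, so ||f|| = |f(e_1)| / ||e_1||
= |11| / 1 = 11.0000

11.0000


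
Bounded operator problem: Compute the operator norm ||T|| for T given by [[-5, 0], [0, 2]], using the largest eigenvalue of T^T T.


A^T A = [[25, 0], [0, 4]]
trace(A^T A) = 29, det(A^T A) = 100
discriminant = 29^2 - 4*100 = 441
Largest eigenvalue of A^T A = (trace + sqrt(disc))/2 = 25.0000
||T|| = sqrt(25.0000) = 5.0000

5.0000


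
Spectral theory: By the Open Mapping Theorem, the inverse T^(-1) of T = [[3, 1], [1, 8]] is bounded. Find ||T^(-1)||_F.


det(T) = 3*8 - 1*1 = 23
T^(-1) = (1/23) * [[8, -1], [-1, 3]] = [[0.3478, -0.0435], [-0.0435, 0.1304]]
||T^(-1)||_F^2 = 0.3478^2 + (-0.0435)^2 + (-0.0435)^2 + 0.1304^2 = 0.1418
||T^(-1)||_F = sqrt(0.1418) = 0.3765

0.3765


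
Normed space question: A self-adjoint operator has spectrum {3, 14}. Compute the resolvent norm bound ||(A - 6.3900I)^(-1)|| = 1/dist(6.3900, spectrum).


dist(6.3900, {3, 14}) = min(|6.3900 - 3|, |6.3900 - 14|)
= min(3.3900, 7.6100) = 3.3900
Resolvent bound = 1/3.3900 = 0.2950

0.2950


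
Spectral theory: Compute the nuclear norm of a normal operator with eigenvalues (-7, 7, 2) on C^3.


For a normal operator, singular values equal |eigenvalues|.
Trace norm = sum |lambda_i| = 7 + 7 + 2
= 16

16


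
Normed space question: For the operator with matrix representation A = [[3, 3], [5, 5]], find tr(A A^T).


trace(A * A^T) = sum of squares of all entries
= 3^2 + 3^2 + 5^2 + 5^2
= 9 + 9 + 25 + 25
= 68

68


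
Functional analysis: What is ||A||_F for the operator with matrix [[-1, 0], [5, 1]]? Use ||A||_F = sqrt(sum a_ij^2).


||A||_F^2 = sum a_ij^2
= (-1)^2 + 0^2 + 5^2 + 1^2
= 1 + 0 + 25 + 1 = 27
||A||_F = sqrt(27) = 5.1962

5.1962


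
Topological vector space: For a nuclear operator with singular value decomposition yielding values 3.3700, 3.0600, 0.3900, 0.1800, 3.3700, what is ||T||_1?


The nuclear norm is the sum of all singular values.
||T||_1 = 3.3700 + 3.0600 + 0.3900 + 0.1800 + 3.3700
= 10.3700

10.3700


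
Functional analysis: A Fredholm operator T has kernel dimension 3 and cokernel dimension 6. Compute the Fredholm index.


The Fredholm index is defined as ind(T) = dim(ker T) - dim(coker T)
= 3 - 6
= -3

-3


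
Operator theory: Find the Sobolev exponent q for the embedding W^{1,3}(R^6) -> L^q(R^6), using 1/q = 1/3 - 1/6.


Using the Sobolev embedding formula: 1/q = 1/p - k/n
1/q = 1/3 - 1/6 = 1/6
q = 1/(1/6) = 6

6.0000


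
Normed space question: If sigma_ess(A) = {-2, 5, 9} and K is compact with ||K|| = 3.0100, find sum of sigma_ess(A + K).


By Weyl's theorem, the essential spectrum is invariant under compact perturbations.
sigma_ess(A + K) = sigma_ess(A) = {-2, 5, 9}
Sum = -2 + 5 + 9 = 12

12


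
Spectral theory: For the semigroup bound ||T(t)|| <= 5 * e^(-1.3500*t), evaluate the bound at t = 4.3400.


||T(4.3400)|| <= 5 * exp(-1.3500 * 4.3400)
= 5 * exp(-5.8590)
= 5 * 0.0029
= 0.0143

0.0143


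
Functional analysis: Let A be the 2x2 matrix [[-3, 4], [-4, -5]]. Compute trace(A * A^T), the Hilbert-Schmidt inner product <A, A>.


trace(A * A^T) = sum of squares of all entries
= (-3)^2 + 4^2 + (-4)^2 + (-5)^2
= 9 + 16 + 16 + 25
= 66

66


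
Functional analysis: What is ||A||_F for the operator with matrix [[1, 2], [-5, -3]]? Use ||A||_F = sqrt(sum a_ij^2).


||A||_F^2 = sum a_ij^2
= 1^2 + 2^2 + (-5)^2 + (-3)^2
= 1 + 4 + 25 + 9 = 39
||A||_F = sqrt(39) = 6.2450

6.2450


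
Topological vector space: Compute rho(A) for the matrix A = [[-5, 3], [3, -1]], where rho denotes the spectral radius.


For a 2x2 matrix, eigenvalues satisfy lambda^2 - (trace)*lambda + det = 0
trace = -5 + -1 = -6
det = -5*-1 - 3*3 = -4
discriminant = (-6)^2 - 4*(-4) = 52
spectral radius = max |eigenvalue| = 6.6056

6.6056


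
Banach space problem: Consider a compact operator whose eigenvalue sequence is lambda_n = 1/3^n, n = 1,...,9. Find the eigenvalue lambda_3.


The eigenvalue formula gives lambda_3 = 1/3^3
= 1/27
= 0.0370

0.0370


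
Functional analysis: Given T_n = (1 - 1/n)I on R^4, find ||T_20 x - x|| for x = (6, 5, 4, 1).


T_20 x - x = (1 - 1/20)x - x = -x/20
||x|| = sqrt(78) = 8.8318
||T_20 x - x|| = ||x||/20 = 8.8318/20 = 0.4416

0.4416


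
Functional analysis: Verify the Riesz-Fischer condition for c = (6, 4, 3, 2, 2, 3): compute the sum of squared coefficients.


sum |c_n|^2 = 6^2 + 4^2 + 3^2 + 2^2 + 2^2 + 3^2
= 36 + 16 + 9 + 4 + 4 + 9
= 78

78


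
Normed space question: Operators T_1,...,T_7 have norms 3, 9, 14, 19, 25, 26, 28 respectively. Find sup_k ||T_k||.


By the Uniform Boundedness Principle, the supremum of norms is finite.
sup_k ||T_k|| = max(3, 9, 14, 19, 25, 26, 28) = 28

28


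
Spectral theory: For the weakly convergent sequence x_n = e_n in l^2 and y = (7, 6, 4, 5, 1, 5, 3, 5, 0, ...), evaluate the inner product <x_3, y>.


x_3 = e_3 is the standard basis vector with 1 in position 3.
<x_3, y> = y_3 = 4
As n -> infinity, <x_n, y> -> 0, confirming weak convergence of (x_n) to 0.

4


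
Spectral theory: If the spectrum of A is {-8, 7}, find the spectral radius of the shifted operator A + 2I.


Spectrum of A + 2I = {-6, 9}
Spectral radius = max |lambda| over the shifted spectrum
= max(6, 9) = 9

9


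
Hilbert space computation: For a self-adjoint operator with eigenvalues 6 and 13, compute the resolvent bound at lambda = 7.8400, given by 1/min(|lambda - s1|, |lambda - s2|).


dist(7.8400, {6, 13}) = min(|7.8400 - 6|, |7.8400 - 13|)
= min(1.8400, 5.1600) = 1.8400
Resolvent bound = 1/1.8400 = 0.5435

0.5435


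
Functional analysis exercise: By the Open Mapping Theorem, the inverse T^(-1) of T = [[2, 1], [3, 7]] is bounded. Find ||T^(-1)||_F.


det(T) = 2*7 - 1*3 = 11
T^(-1) = (1/11) * [[7, -1], [-3, 2]] = [[0.6364, -0.0909], [-0.2727, 0.1818]]
||T^(-1)||_F^2 = 0.6364^2 + (-0.0909)^2 + (-0.2727)^2 + 0.1818^2 = 0.5207
||T^(-1)||_F = sqrt(0.5207) = 0.7216

0.7216


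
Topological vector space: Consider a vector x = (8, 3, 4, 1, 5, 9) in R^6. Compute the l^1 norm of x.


The l^1 norm equals the sum of absolute values of all components.
||x||_1 = 8 + 3 + 4 + 1 + 5 + 9
= 30

30.0000


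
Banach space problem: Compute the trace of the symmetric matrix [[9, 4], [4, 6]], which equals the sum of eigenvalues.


For a self-adjoint (symmetric) matrix, the eigenvalues are real.
The sum of eigenvalues equals the trace of the matrix.
trace = 9 + 6 = 15

15


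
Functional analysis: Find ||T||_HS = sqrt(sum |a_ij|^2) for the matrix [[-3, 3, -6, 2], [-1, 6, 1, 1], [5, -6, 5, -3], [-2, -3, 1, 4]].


The Hilbert-Schmidt norm is sqrt(sum of squares of all entries).
Sum of squares = (-3)^2 + 3^2 + (-6)^2 + 2^2 + (-1)^2 + 6^2 + 1^2 + 1^2 + 5^2 + (-6)^2 + 5^2 + (-3)^2 + (-2)^2 + (-3)^2 + 1^2 + 4^2
= 9 + 9 + 36 + 4 + 1 + 36 + 1 + 1 + 25 + 36 + 25 + 9 + 4 + 9 + 1 + 16 = 222
||T||_HS = sqrt(222) = 14.8997

14.8997


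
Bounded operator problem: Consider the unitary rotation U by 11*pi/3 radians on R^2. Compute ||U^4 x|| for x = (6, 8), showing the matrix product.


U is a rotation by theta = 11*pi/3
U^4 = rotation by 4*theta = 44*pi/3 = 2*pi/3 (mod 2*pi)
cos(2*pi/3) = -0.5000, sin(2*pi/3) = 0.8660
U^4 x = (-0.5000 * 6 - 0.8660 * 8, 0.8660 * 6 + -0.5000 * 8)
= (-9.9282, 1.1962)
||U^4 x|| = sqrt((-9.9282)^2 + 1.1962^2) = sqrt(100.0000) = 10.0000

10.0000


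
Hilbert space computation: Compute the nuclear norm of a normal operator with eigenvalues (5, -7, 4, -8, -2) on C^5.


For a normal operator, singular values equal |eigenvalues|.
Trace norm = sum |lambda_i| = 5 + 7 + 4 + 8 + 2
= 26

26


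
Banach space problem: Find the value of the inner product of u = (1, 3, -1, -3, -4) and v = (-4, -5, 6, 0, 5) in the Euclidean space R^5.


Computing the standard inner product <u, v> = sum u_i * v_i
= 1*-4 + 3*-5 + -1*6 + -3*0 + -4*5
= -4 + -15 + -6 + 0 + -20
= -45

-45


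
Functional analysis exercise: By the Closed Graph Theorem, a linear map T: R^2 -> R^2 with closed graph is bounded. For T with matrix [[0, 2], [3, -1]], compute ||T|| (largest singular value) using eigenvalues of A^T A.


A^T A = [[9, -3], [-3, 5]]
trace(A^T A) = 14, det(A^T A) = 36
discriminant = 14^2 - 4*36 = 52
Largest eigenvalue of A^T A = (trace + sqrt(disc))/2 = 10.6056
||T|| = sqrt(10.6056) = 3.2566

3.2566


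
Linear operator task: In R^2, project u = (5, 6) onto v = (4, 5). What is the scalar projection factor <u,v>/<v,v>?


Computing <u,v> = 5*4 + 6*5 = 50
Computing <v,v> = 4^2 + 5^2 = 41
Projection coefficient = 50/41 = 1.2195

1.2195


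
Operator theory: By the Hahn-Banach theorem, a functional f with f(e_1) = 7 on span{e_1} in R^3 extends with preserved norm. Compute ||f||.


The norm of f is given by ||f|| = sup_{||x||=1} |f(x)|.
On span{e_1}, ||e_1|| = 1, so ||f|| = |f(e_1)| / ||e_1||
= |7| / 1 = 7.0000

7.0000


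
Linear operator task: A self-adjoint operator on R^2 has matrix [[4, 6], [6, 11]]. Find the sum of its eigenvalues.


For a self-adjoint (symmetric) matrix, the eigenvalues are real.
The sum of eigenvalues equals the trace of the matrix.
trace = 4 + 11 = 15

15


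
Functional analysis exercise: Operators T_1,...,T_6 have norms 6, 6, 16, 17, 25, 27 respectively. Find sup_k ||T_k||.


By the Uniform Boundedness Principle, the supremum of norms is finite.
sup_k ||T_k|| = max(6, 6, 16, 17, 25, 27) = 27

27


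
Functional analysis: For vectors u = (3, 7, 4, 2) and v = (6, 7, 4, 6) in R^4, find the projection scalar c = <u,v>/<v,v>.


Computing <u,v> = 3*6 + 7*7 + 4*4 + 2*6 = 95
Computing <v,v> = 6^2 + 7^2 + 4^2 + 6^2 = 137
Projection coefficient = 95/137 = 0.6934

0.6934


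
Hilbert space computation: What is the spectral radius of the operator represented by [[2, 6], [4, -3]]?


For a 2x2 matrix, eigenvalues satisfy lambda^2 - (trace)*lambda + det = 0
trace = 2 + -3 = -1
det = 2*-3 - 6*4 = -30
discriminant = (-1)^2 - 4*(-30) = 121
spectral radius = max |eigenvalue| = 6.0000

6.0000


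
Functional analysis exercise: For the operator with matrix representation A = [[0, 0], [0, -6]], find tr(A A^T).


trace(A * A^T) = sum of squares of all entries
= 0^2 + 0^2 + 0^2 + (-6)^2
= 0 + 0 + 0 + 36
= 36

36


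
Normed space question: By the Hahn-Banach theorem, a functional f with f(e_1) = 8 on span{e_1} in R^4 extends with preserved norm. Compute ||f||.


The norm of f is given by ||f|| = sup_{||x||=1} |f(x)|.
On span{e_1}, ||e_1|| = 1, so ||f|| = |f(e_1)| / ||e_1||
= |8| / 1 = 8.0000

8.0000


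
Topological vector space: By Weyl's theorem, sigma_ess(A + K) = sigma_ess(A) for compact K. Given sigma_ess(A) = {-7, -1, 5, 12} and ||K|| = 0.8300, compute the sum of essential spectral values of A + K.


By Weyl's theorem, the essential spectrum is invariant under compact perturbations.
sigma_ess(A + K) = sigma_ess(A) = {-7, -1, 5, 12}
Sum = -7 + -1 + 5 + 12 = 9

9


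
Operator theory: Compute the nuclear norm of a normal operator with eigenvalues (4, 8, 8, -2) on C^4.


For a normal operator, singular values equal |eigenvalues|.
Trace norm = sum |lambda_i| = 4 + 8 + 8 + 2
= 22

22


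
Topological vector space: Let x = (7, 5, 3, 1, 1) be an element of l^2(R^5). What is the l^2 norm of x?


The l^2 norm = (sum |x_i|^2)^(1/2)
Sum of 2th powers = 49 + 25 + 9 + 1 + 1 = 85
||x||_2 = (85)^(1/2) = 9.2195

9.2195


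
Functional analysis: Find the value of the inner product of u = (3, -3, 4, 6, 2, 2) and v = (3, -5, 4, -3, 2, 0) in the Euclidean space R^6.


Computing the standard inner product <u, v> = sum u_i * v_i
= 3*3 + -3*-5 + 4*4 + 6*-3 + 2*2 + 2*0
= 9 + 15 + 16 + -18 + 4 + 0
= 26

26


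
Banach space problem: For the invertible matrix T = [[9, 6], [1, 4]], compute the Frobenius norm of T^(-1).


det(T) = 9*4 - 6*1 = 30
T^(-1) = (1/30) * [[4, -6], [-1, 9]] = [[0.1333, -0.2000], [-0.0333, 0.3000]]
||T^(-1)||_F^2 = 0.1333^2 + (-0.2000)^2 + (-0.0333)^2 + 0.3000^2 = 0.1489
||T^(-1)||_F = sqrt(0.1489) = 0.3859

0.3859


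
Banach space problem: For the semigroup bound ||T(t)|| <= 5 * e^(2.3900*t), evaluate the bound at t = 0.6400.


||T(0.6400)|| <= 5 * exp(2.3900 * 0.6400)
= 5 * exp(1.5296)
= 5 * 4.6163
= 23.0816

23.0816


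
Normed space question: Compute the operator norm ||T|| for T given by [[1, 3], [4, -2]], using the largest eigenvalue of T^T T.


A^T A = [[17, -5], [-5, 13]]
trace(A^T A) = 30, det(A^T A) = 196
discriminant = 30^2 - 4*196 = 116
Largest eigenvalue of A^T A = (trace + sqrt(disc))/2 = 20.3852
||T|| = sqrt(20.3852) = 4.5150

4.5150


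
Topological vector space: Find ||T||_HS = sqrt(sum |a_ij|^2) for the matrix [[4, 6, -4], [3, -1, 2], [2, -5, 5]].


The Hilbert-Schmidt norm is sqrt(sum of squares of all entries).
Sum of squares = 4^2 + 6^2 + (-4)^2 + 3^2 + (-1)^2 + 2^2 + 2^2 + (-5)^2 + 5^2
= 16 + 36 + 16 + 9 + 1 + 4 + 4 + 25 + 25 = 136
||T||_HS = sqrt(136) = 11.6619

11.6619


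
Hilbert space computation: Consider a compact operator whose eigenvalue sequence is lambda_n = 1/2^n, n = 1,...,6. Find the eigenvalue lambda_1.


The eigenvalue formula gives lambda_1 = 1/2^1
= 1/2
= 0.5000

0.5000


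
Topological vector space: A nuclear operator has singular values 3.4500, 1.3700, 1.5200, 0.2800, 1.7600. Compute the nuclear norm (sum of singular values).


The nuclear norm is the sum of all singular values.
||T||_1 = 3.4500 + 1.3700 + 1.5200 + 0.2800 + 1.7600
= 8.3800

8.3800


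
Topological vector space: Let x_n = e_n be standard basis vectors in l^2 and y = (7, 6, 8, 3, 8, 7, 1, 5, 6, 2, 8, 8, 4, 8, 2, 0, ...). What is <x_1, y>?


x_1 = e_1 is the standard basis vector with 1 in position 1.
<x_1, y> = y_1 = 7
As n -> infinity, <x_n, y> -> 0, confirming weak convergence of (x_n) to 0.

7


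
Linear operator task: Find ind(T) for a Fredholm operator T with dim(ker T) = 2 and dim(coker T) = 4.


The Fredholm index is defined as ind(T) = dim(ker T) - dim(coker T)
= 2 - 4
= -2

-2


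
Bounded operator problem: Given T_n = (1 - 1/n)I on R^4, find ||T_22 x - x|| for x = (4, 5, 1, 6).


T_22 x - x = (1 - 1/22)x - x = -x/22
||x|| = sqrt(78) = 8.8318
||T_22 x - x|| = ||x||/22 = 8.8318/22 = 0.4014

0.4014


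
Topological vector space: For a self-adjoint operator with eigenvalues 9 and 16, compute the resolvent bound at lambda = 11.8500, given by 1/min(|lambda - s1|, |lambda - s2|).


dist(11.8500, {9, 16}) = min(|11.8500 - 9|, |11.8500 - 16|)
= min(2.8500, 4.1500) = 2.8500
Resolvent bound = 1/2.8500 = 0.3509

0.3509


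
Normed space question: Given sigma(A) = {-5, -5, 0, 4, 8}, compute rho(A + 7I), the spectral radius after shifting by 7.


Spectrum of A + 7I = {2, 2, 7, 11, 15}
Spectral radius = max |lambda| over the shifted spectrum
= max(2, 2, 7, 11, 15) = 15

15


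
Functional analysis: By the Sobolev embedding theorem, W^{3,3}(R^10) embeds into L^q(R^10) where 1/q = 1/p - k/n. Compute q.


Using the Sobolev embedding formula: 1/q = 1/p - k/n
1/q = 1/3 - 3/10 = 1/30
q = 1/(1/30) = 30

30.0000


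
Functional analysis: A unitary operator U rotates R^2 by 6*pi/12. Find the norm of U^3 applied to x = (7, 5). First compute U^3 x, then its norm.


U is a rotation by theta = 6*pi/12
U^3 = rotation by 3*theta = 18*pi/12
cos(18*pi/12) = 0.0000, sin(18*pi/12) = -1.0000
U^3 x = (0.0000 * 7 - -1.0000 * 5, -1.0000 * 7 + 0.0000 * 5)
= (5.0000, -7.0000)
||U^3 x|| = sqrt(5.0000^2 + (-7.0000)^2) = sqrt(74.0000) = 8.6023

8.6023


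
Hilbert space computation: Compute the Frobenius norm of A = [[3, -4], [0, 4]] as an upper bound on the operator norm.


||A||_F^2 = sum a_ij^2
= 3^2 + (-4)^2 + 0^2 + 4^2
= 9 + 16 + 0 + 16 = 41
||A||_F = sqrt(41) = 6.4031

6.4031


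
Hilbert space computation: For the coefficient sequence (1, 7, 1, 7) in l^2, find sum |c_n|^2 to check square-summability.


sum |c_n|^2 = 1^2 + 7^2 + 1^2 + 7^2
= 1 + 49 + 1 + 49
= 100

100


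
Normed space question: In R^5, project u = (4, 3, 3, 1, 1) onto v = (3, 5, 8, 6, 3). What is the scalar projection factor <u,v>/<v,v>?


Computing <u,v> = 4*3 + 3*5 + 3*8 + 1*6 + 1*3 = 60
Computing <v,v> = 3^2 + 5^2 + 8^2 + 6^2 + 3^2 = 143
Projection coefficient = 60/143 = 0.4196

0.4196
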